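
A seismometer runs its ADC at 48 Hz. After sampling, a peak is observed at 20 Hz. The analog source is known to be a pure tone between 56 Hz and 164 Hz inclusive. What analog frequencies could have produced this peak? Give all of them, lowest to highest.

Frequencies that alias to 20 Hz are k·fs ± 20 Hz for integer k ≥ 0.
k=0: 20 Hz.
k=1: 28 Hz, 68 Hz.
k=2: 76 Hz, 116 Hz.
k=3: 124 Hz, 164 Hz.
k=4: 172 Hz, 212 Hz.
Within [56 Hz, 164 Hz]: 68 Hz, 76 Hz, 116 Hz, 124 Hz, 164 Hz.

68 Hz, 76 Hz, 116 Hz, 124 Hz, 164 Hz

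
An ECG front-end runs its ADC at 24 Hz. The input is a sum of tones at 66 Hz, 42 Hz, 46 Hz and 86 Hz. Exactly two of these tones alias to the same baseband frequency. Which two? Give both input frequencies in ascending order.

42 Hz, 66 Hz

fs/2 = 12 Hz.
66 Hz mod fs = 18 Hz.
18 Hz > fs/2 = 12 Hz, folds to fs − 18 Hz = 6 Hz.
42 Hz mod fs = 18 Hz.
18 Hz > fs/2 = 12 Hz, folds to fs − 18 Hz = 6 Hz.
46 Hz mod fs = 22 Hz.
22 Hz > fs/2 = 12 Hz, folds to fs − 22 Hz = 2 Hz.
86 Hz mod fs = 14 Hz.
14 Hz > fs/2 = 12 Hz, folds to fs − 14 Hz = 10 Hz.
42 Hz and 66 Hz both map to 6 Hz.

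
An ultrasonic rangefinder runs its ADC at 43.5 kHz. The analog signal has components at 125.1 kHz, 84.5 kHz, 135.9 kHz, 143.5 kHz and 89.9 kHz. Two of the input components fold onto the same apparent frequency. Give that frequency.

5.4 kHz

fs/2 = 21.75 kHz.
125.1 kHz mod fs = 38.1 kHz.
38.1 kHz > fs/2 = 21.75 kHz, folds to fs − 38.1 kHz = 5.4 kHz.
84.5 kHz mod fs = 41 kHz.
41 kHz > fs/2 = 21.75 kHz, folds to fs − 41 kHz = 2.5 kHz.
135.9 kHz mod fs = 5.4 kHz.
5.4 kHz ≤ fs/2 = 21.75 kHz, appears at 5.4 kHz.
143.5 kHz mod fs = 13 kHz.
13 kHz ≤ fs/2 = 21.75 kHz, appears at 13 kHz.
89.9 kHz mod fs = 2.9 kHz.
2.9 kHz ≤ fs/2 = 21.75 kHz, appears at 2.9 kHz.
125.1 kHz and 135.9 kHz both map to 5.4 kHz.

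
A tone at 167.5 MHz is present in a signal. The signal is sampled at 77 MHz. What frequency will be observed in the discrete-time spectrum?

167.5 MHz mod fs = 13.5 MHz.
13.5 MHz ≤ fs/2 = 38.5 MHz, appears at 13.5 MHz.

13.5 MHz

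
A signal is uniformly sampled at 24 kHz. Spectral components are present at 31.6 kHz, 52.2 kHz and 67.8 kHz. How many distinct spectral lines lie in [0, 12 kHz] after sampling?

fs/2 = 12 kHz.
31.6 kHz mod fs = 7.6 kHz.
7.6 kHz ≤ fs/2 = 12 kHz, appears at 7.6 kHz.
52.2 kHz mod fs = 4.2 kHz.
4.2 kHz ≤ fs/2 = 12 kHz, appears at 4.2 kHz.
67.8 kHz mod fs = 19.8 kHz.
19.8 kHz > fs/2 = 12 kHz, folds to fs − 19.8 kHz = 4.2 kHz.
Distinct values: {4.2 kHz, 7.6 kHz} → 2.

2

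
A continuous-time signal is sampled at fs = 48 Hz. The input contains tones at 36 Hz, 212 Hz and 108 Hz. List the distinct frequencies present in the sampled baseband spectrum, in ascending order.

12 Hz, 20 Hz

fs/2 = 24 Hz.
36 Hz > fs/2 = 24 Hz, folds to fs − 36 Hz = 12 Hz.
212 Hz mod fs = 20 Hz.
20 Hz ≤ fs/2 = 24 Hz, appears at 20 Hz.
108 Hz mod fs = 12 Hz.
12 Hz ≤ fs/2 = 24 Hz, appears at 12 Hz.
Distinct values: {12 Hz, 20 Hz}.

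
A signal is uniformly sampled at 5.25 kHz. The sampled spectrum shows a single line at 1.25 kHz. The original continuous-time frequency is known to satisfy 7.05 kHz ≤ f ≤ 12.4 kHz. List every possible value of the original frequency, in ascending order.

9.25 kHz, 11.75 kHz

Frequencies that alias to 1.25 kHz are k·fs ± 1.25 kHz for integer k ≥ 0.
k=0: 1.25 kHz.
k=1: 4 kHz, 6.5 kHz.
k=2: 9.25 kHz, 11.75 kHz.
k=3: 14.5 kHz, 17 kHz.
Within [7.05 kHz, 12.4 kHz]: 9.25 kHz, 11.75 kHz.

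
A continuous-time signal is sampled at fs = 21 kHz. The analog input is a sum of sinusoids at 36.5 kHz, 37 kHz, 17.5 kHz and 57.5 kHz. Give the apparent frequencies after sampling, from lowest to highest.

3.5 kHz, 5 kHz, 5.5 kHz

fs/2 = 10.5 kHz.
36.5 kHz mod fs = 15.5 kHz.
15.5 kHz > fs/2 = 10.5 kHz, folds to fs − 15.5 kHz = 5.5 kHz.
37 kHz mod fs = 16 kHz.
16 kHz > fs/2 = 10.5 kHz, folds to fs − 16 kHz = 5 kHz.
17.5 kHz > fs/2 = 10.5 kHz, folds to fs − 17.5 kHz = 3.5 kHz.
57.5 kHz mod fs = 15.5 kHz.
15.5 kHz > fs/2 = 10.5 kHz, folds to fs − 15.5 kHz = 5.5 kHz.
Distinct values: {3.5 kHz, 5 kHz, 5.5 kHz}.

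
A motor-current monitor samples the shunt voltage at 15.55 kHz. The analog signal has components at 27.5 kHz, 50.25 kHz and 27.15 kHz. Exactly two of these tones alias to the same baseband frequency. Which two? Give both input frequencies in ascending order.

fs/2 = 7.775 kHz.
27.5 kHz mod fs = 11.95 kHz.
11.95 kHz > fs/2 = 7.775 kHz, folds to fs − 11.95 kHz = 3.6 kHz.
50.25 kHz mod fs = 3.6 kHz.
3.6 kHz ≤ fs/2 = 7.775 kHz, appears at 3.6 kHz.
27.15 kHz mod fs = 11.6 kHz.
11.6 kHz > fs/2 = 7.775 kHz, folds to fs − 11.6 kHz = 3.95 kHz.
27.5 kHz and 50.25 kHz both map to 3.6 kHz.

27.5 kHz, 50.25 kHz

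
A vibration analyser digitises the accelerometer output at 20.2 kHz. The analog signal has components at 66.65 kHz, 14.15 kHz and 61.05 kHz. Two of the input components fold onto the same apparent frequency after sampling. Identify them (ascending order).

fs/2 = 10.1 kHz.
66.65 kHz mod fs = 6.05 kHz.
6.05 kHz ≤ fs/2 = 10.1 kHz, appears at 6.05 kHz.
14.15 kHz > fs/2 = 10.1 kHz, folds to fs − 14.15 kHz = 6.05 kHz.
61.05 kHz mod fs = 0.45 kHz.
0.45 kHz ≤ fs/2 = 10.1 kHz, appears at 0.45 kHz.
14.15 kHz and 66.65 kHz both map to 6.05 kHz.

14.15 kHz, 66.65 kHz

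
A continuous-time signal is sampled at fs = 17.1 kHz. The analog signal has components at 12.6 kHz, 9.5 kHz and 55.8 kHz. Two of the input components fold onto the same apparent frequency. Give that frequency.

fs/2 = 8.55 kHz.
12.6 kHz > fs/2 = 8.55 kHz, folds to fs − 12.6 kHz = 4.5 kHz.
9.5 kHz > fs/2 = 8.55 kHz, folds to fs − 9.5 kHz = 7.6 kHz.
55.8 kHz mod fs = 4.5 kHz.
4.5 kHz ≤ fs/2 = 8.55 kHz, appears at 4.5 kHz.
12.6 kHz and 55.8 kHz both map to 4.5 kHz.

4.5 kHz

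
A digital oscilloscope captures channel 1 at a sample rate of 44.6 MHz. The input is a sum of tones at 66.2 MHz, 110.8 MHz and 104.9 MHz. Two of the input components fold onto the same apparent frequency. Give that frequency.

fs/2 = 22.3 MHz.
66.2 MHz mod fs = 21.6 MHz.
21.6 MHz ≤ fs/2 = 22.3 MHz, appears at 21.6 MHz.
110.8 MHz mod fs = 21.6 MHz.
21.6 MHz ≤ fs/2 = 22.3 MHz, appears at 21.6 MHz.
104.9 MHz mod fs = 15.7 MHz.
15.7 MHz ≤ fs/2 = 22.3 MHz, appears at 15.7 MHz.
66.2 MHz and 110.8 MHz both map to 21.6 MHz.

21.6 MHz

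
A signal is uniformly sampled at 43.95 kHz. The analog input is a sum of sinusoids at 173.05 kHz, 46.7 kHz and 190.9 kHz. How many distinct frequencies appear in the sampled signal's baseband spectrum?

fs/2 = 21.975 kHz.
173.05 kHz mod fs = 41.2 kHz.
41.2 kHz > fs/2 = 21.975 kHz, folds to fs − 41.2 kHz = 2.75 kHz.
46.7 kHz mod fs = 2.75 kHz.
2.75 kHz ≤ fs/2 = 21.975 kHz, appears at 2.75 kHz.
190.9 kHz mod fs = 15.1 kHz.
15.1 kHz ≤ fs/2 = 21.975 kHz, appears at 15.1 kHz.
Distinct values: {2.75 kHz, 15.1 kHz} → 2.

2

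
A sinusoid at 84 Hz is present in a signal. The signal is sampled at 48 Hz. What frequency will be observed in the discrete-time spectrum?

84 Hz mod fs = 36 Hz.
36 Hz > fs/2 = 24 Hz, folds to fs − 36 Hz = 12 Hz.

12 Hz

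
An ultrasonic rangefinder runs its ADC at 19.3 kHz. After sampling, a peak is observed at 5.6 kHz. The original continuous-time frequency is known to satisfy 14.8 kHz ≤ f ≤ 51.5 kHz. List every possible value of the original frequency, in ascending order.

Frequencies that alias to 5.6 kHz are k·fs ± 5.6 kHz for integer k ≥ 0.
k=0: 5.6 kHz.
k=1: 13.7 kHz, 24.9 kHz.
k=2: 33 kHz, 44.2 kHz.
k=3: 52.3 kHz, 63.5 kHz.
Within [14.8 kHz, 51.5 kHz]: 24.9 kHz, 33 kHz, 44.2 kHz.

24.9 kHz, 33 kHz, 44.2 kHz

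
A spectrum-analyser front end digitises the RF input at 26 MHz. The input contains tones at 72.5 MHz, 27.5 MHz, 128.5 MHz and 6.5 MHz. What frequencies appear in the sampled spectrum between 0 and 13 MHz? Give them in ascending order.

1.5 MHz, 5.5 MHz, 6.5 MHz

fs/2 = 13 MHz.
72.5 MHz mod fs = 20.5 MHz.
20.5 MHz > fs/2 = 13 MHz, folds to fs − 20.5 MHz = 5.5 MHz.
27.5 MHz mod fs = 1.5 MHz.
1.5 MHz ≤ fs/2 = 13 MHz, appears at 1.5 MHz.
128.5 MHz mod fs = 24.5 MHz.
24.5 MHz > fs/2 = 13 MHz, folds to fs − 24.5 MHz = 1.5 MHz.
6.5 MHz ≤ fs/2 = 13 MHz, passes unchanged.
Distinct values: {1.5 MHz, 5.5 MHz, 6.5 MHz}.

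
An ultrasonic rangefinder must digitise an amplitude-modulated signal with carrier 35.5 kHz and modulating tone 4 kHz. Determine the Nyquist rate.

79 kHz

AM sidebands sit at fc ± fm = 31.5 kHz and 39.5 kHz.
Highest-frequency component: 39.5 kHz.
Nyquist rate = 2 × 39.5 kHz = 79 kHz.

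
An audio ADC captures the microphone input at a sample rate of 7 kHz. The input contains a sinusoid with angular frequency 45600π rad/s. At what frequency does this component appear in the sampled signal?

1.8 kHz

ω = 45600π rad/s → f = ω/(2π) = 22800 Hz = 22.8 kHz.
22.8 kHz mod fs = 1.8 kHz.
1.8 kHz ≤ fs/2 = 3.5 kHz, appears at 1.8 kHz.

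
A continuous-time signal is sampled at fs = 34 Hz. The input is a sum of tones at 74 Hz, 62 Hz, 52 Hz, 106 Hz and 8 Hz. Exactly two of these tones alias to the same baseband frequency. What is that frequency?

fs/2 = 17 Hz.
74 Hz mod fs = 6 Hz.
6 Hz ≤ fs/2 = 17 Hz, appears at 6 Hz.
62 Hz mod fs = 28 Hz.
28 Hz > fs/2 = 17 Hz, folds to fs − 28 Hz = 6 Hz.
52 Hz mod fs = 18 Hz.
18 Hz > fs/2 = 17 Hz, folds to fs − 18 Hz = 16 Hz.
106 Hz mod fs = 4 Hz.
4 Hz ≤ fs/2 = 17 Hz, appears at 4 Hz.
8 Hz ≤ fs/2 = 17 Hz, passes unchanged.
62 Hz and 74 Hz both map to 6 Hz.

6 Hz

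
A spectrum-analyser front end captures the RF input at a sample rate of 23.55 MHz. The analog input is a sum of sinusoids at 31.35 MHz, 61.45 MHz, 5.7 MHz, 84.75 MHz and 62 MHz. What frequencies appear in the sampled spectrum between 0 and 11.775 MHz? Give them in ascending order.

5.7 MHz, 7.8 MHz, 8.65 MHz, 9.2 MHz, 9.45 MHz

fs/2 = 11.775 MHz.
31.35 MHz mod fs = 7.8 MHz.
7.8 MHz ≤ fs/2 = 11.775 MHz, appears at 7.8 MHz.
61.45 MHz mod fs = 14.35 MHz.
14.35 MHz > fs/2 = 11.775 MHz, folds to fs − 14.35 MHz = 9.2 MHz.
5.7 MHz ≤ fs/2 = 11.775 MHz, passes unchanged.
84.75 MHz mod fs = 14.1 MHz.
14.1 MHz > fs/2 = 11.775 MHz, folds to fs − 14.1 MHz = 9.45 MHz.
62 MHz mod fs = 14.9 MHz.
14.9 MHz > fs/2 = 11.775 MHz, folds to fs − 14.9 MHz = 8.65 MHz.
Distinct values: {5.7 MHz, 7.8 MHz, 8.65 MHz, 9.2 MHz, 9.45 MHz}.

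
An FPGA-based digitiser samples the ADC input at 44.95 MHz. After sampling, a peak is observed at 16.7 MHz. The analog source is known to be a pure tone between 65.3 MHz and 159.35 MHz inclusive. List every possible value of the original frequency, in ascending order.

Frequencies that alias to 16.7 MHz are k·fs ± 16.7 MHz for integer k ≥ 0.
k=0: 16.7 MHz.
k=1: 28.25 MHz, 61.65 MHz.
k=2: 73.2 MHz, 106.6 MHz.
k=3: 118.15 MHz, 151.55 MHz.
k=4: 163.1 MHz, 196.5 MHz.
Within [65.3 MHz, 159.35 MHz]: 73.2 MHz, 106.6 MHz, 118.15 MHz, 151.55 MHz.

73.2 MHz, 106.6 MHz, 118.15 MHz, 151.55 MHz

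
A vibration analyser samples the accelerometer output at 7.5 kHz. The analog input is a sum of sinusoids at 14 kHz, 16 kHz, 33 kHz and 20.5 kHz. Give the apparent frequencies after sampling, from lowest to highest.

fs/2 = 3.75 kHz.
14 kHz mod fs = 6.5 kHz.
6.5 kHz > fs/2 = 3.75 kHz, folds to fs − 6.5 kHz = 1 kHz.
16 kHz mod fs = 1 kHz.
1 kHz ≤ fs/2 = 3.75 kHz, appears at 1 kHz.
33 kHz mod fs = 3 kHz.
3 kHz ≤ fs/2 = 3.75 kHz, appears at 3 kHz.
20.5 kHz mod fs = 5.5 kHz.
5.5 kHz > fs/2 = 3.75 kHz, folds to fs − 5.5 kHz = 2 kHz.
Distinct values: {1 kHz, 2 kHz, 3 kHz}.

1 kHz, 2 kHz, 3 kHz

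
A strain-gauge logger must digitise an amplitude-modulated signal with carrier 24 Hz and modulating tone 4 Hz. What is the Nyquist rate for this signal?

AM sidebands sit at fc ± fm = 20 Hz and 28 Hz.
Highest-frequency component: 28 Hz.
Nyquist rate = 2 × 28 Hz = 56 Hz.

56 Hz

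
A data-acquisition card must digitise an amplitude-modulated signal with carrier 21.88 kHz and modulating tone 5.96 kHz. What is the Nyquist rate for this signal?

55.68 kHz

AM sidebands sit at fc ± fm = 15.92 kHz and 27.84 kHz.
Highest-frequency component: 27.84 kHz.
Nyquist rate = 2 × 27.84 kHz = 55.68 kHz.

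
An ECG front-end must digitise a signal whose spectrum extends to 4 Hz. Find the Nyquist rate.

Nyquist rate = 2 × 4 Hz = 8 Hz.

8 Hz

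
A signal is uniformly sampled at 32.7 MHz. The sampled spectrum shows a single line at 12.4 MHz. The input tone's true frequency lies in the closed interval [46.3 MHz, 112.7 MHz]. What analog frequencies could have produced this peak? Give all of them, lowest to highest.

Frequencies that alias to 12.4 MHz are k·fs ± 12.4 MHz for integer k ≥ 0.
k=0: 12.4 MHz.
k=1: 20.3 MHz, 45.1 MHz.
k=2: 53 MHz, 77.8 MHz.
k=3: 85.7 MHz, 110.5 MHz.
k=4: 118.4 MHz, 143.2 MHz.
Within [46.3 MHz, 112.7 MHz]: 53 MHz, 77.8 MHz, 85.7 MHz, 110.5 MHz.

53 MHz, 77.8 MHz, 85.7 MHz, 110.5 MHz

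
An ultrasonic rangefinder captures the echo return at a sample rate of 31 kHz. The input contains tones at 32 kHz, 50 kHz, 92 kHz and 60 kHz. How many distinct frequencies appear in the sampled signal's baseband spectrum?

fs/2 = 15.5 kHz.
32 kHz mod fs = 1 kHz.
1 kHz ≤ fs/2 = 15.5 kHz, appears at 1 kHz.
50 kHz mod fs = 19 kHz.
19 kHz > fs/2 = 15.5 kHz, folds to fs − 19 kHz = 12 kHz.
92 kHz mod fs = 30 kHz.
30 kHz > fs/2 = 15.5 kHz, folds to fs − 30 kHz = 1 kHz.
60 kHz mod fs = 29 kHz.
29 kHz > fs/2 = 15.5 kHz, folds to fs − 29 kHz = 2 kHz.
Distinct values: {1 kHz, 2 kHz, 12 kHz} → 3.

3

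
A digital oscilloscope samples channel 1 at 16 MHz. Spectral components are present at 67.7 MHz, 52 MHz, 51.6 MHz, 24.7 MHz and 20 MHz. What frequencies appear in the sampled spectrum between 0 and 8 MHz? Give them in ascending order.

3.6 MHz, 3.7 MHz, 4 MHz, 7.3 MHz

fs/2 = 8 MHz.
67.7 MHz mod fs = 3.7 MHz.
3.7 MHz ≤ fs/2 = 8 MHz, appears at 3.7 MHz.
52 MHz mod fs = 4 MHz.
4 MHz ≤ fs/2 = 8 MHz, appears at 4 MHz.
51.6 MHz mod fs = 3.6 MHz.
3.6 MHz ≤ fs/2 = 8 MHz, appears at 3.6 MHz.
24.7 MHz mod fs = 8.7 MHz.
8.7 MHz > fs/2 = 8 MHz, folds to fs − 8.7 MHz = 7.3 MHz.
20 MHz mod fs = 4 MHz.
4 MHz ≤ fs/2 = 8 MHz, appears at 4 MHz.
Distinct values: {3.6 MHz, 3.7 MHz, 4 MHz, 7.3 MHz}.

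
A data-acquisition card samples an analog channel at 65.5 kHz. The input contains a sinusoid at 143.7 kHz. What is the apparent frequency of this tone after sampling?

143.7 kHz mod fs = 12.7 kHz.
12.7 kHz ≤ fs/2 = 32.75 kHz, appears at 12.7 kHz.

12.7 kHz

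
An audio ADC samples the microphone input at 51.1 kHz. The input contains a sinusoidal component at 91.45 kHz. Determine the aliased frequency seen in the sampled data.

91.45 kHz mod fs = 40.35 kHz.
40.35 kHz > fs/2 = 25.55 kHz, folds to fs − 40.35 kHz = 10.75 kHz.

10.75 kHz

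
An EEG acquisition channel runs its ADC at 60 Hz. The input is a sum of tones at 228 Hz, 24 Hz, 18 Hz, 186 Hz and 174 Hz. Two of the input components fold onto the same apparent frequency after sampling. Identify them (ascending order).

fs/2 = 30 Hz.
228 Hz mod fs = 48 Hz.
48 Hz > fs/2 = 30 Hz, folds to fs − 48 Hz = 12 Hz.
24 Hz ≤ fs/2 = 30 Hz, passes unchanged.
18 Hz ≤ fs/2 = 30 Hz, passes unchanged.
186 Hz mod fs = 6 Hz.
6 Hz ≤ fs/2 = 30 Hz, appears at 6 Hz.
174 Hz mod fs = 54 Hz.
54 Hz > fs/2 = 30 Hz, folds to fs − 54 Hz = 6 Hz.
174 Hz and 186 Hz both map to 6 Hz.

174 Hz, 186 Hz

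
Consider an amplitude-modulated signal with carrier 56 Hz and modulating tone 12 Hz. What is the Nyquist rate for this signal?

136 Hz

AM sidebands sit at fc ± fm = 44 Hz and 68 Hz.
Highest-frequency component: 68 Hz.
Nyquist rate = 2 × 68 Hz = 136 Hz.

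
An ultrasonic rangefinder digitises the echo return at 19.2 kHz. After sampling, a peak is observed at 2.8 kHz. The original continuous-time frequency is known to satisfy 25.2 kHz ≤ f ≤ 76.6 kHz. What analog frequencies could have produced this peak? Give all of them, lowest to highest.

Frequencies that alias to 2.8 kHz are k·fs ± 2.8 kHz for integer k ≥ 0.
k=0: 2.8 kHz.
k=1: 16.4 kHz, 22 kHz.
k=2: 35.6 kHz, 41.2 kHz.
k=3: 54.8 kHz, 60.4 kHz.
k=4: 74 kHz, 79.6 kHz.
k=5: 93.2 kHz, 98.8 kHz.
Within [25.2 kHz, 76.6 kHz]: 35.6 kHz, 41.2 kHz, 54.8 kHz, 60.4 kHz, 74 kHz.

35.6 kHz, 41.2 kHz, 54.8 kHz, 60.4 kHz, 74 kHz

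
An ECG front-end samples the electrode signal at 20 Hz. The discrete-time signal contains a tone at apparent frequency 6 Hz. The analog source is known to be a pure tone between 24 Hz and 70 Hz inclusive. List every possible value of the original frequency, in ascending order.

Frequencies that alias to 6 Hz are k·fs ± 6 Hz for integer k ≥ 0.
k=0: 6 Hz.
k=1: 14 Hz, 26 Hz.
k=2: 34 Hz, 46 Hz.
k=3: 54 Hz, 66 Hz.
k=4: 74 Hz, 86 Hz.
Within [24 Hz, 70 Hz]: 26 Hz, 34 Hz, 46 Hz, 54 Hz, 66 Hz.

26 Hz, 34 Hz, 46 Hz, 54 Hz, 66 Hz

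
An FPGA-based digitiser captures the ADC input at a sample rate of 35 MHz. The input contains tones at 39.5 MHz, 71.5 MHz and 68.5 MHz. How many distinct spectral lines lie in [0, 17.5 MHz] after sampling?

2

fs/2 = 17.5 MHz.
39.5 MHz mod fs = 4.5 MHz.
4.5 MHz ≤ fs/2 = 17.5 MHz, appears at 4.5 MHz.
71.5 MHz mod fs = 1.5 MHz.
1.5 MHz ≤ fs/2 = 17.5 MHz, appears at 1.5 MHz.
68.5 MHz mod fs = 33.5 MHz.
33.5 MHz > fs/2 = 17.5 MHz, folds to fs − 33.5 MHz = 1.5 MHz.
Distinct values: {1.5 MHz, 4.5 MHz} → 2.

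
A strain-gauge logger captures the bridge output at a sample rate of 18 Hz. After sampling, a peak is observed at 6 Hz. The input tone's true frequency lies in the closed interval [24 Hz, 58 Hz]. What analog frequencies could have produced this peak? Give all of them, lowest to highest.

Frequencies that alias to 6 Hz are k·fs ± 6 Hz for integer k ≥ 0.
k=0: 6 Hz.
k=1: 12 Hz, 24 Hz.
k=2: 30 Hz, 42 Hz.
k=3: 48 Hz, 60 Hz.
k=4: 66 Hz, 78 Hz.
Within [24 Hz, 58 Hz]: 24 Hz, 30 Hz, 42 Hz, 48 Hz.

24 Hz, 30 Hz, 42 Hz, 48 Hz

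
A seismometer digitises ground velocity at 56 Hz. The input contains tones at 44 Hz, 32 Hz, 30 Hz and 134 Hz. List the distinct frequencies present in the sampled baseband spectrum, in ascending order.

12 Hz, 22 Hz, 24 Hz, 26 Hz

fs/2 = 28 Hz.
44 Hz > fs/2 = 28 Hz, folds to fs − 44 Hz = 12 Hz.
32 Hz > fs/2 = 28 Hz, folds to fs − 32 Hz = 24 Hz.
30 Hz > fs/2 = 28 Hz, folds to fs − 30 Hz = 26 Hz.
134 Hz mod fs = 22 Hz.
22 Hz ≤ fs/2 = 28 Hz, appears at 22 Hz.
Distinct values: {12 Hz, 22 Hz, 24 Hz, 26 Hz}.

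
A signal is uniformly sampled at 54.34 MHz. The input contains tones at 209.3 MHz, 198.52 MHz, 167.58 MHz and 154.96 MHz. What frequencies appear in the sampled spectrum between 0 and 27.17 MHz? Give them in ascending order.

fs/2 = 27.17 MHz.
209.3 MHz mod fs = 46.28 MHz.
46.28 MHz > fs/2 = 27.17 MHz, folds to fs − 46.28 MHz = 8.06 MHz.
198.52 MHz mod fs = 35.5 MHz.
35.5 MHz > fs/2 = 27.17 MHz, folds to fs − 35.5 MHz = 18.84 MHz.
167.58 MHz mod fs = 4.56 MHz.
4.56 MHz ≤ fs/2 = 27.17 MHz, appears at 4.56 MHz.
154.96 MHz mod fs = 46.28 MHz.
46.28 MHz > fs/2 = 27.17 MHz, folds to fs − 46.28 MHz = 8.06 MHz.
Distinct values: {4.56 MHz, 8.06 MHz, 18.84 MHz}.

4.56 MHz, 8.06 MHz, 18.84 MHz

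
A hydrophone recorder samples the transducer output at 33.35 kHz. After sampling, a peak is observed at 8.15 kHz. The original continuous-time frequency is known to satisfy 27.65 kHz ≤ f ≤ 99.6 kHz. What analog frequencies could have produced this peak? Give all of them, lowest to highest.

41.5 kHz, 58.55 kHz, 74.85 kHz, 91.9 kHz

Frequencies that alias to 8.15 kHz are k·fs ± 8.15 kHz for integer k ≥ 0.
k=0: 8.15 kHz.
k=1: 25.2 kHz, 41.5 kHz.
k=2: 58.55 kHz, 74.85 kHz.
k=3: 91.9 kHz, 108.2 kHz.
k=4: 125.25 kHz, 141.55 kHz.
Within [27.65 kHz, 99.6 kHz]: 41.5 kHz, 58.55 kHz, 74.85 kHz, 91.9 kHz.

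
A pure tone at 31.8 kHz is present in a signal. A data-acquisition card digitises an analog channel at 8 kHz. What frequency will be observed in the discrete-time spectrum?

0.2 kHz

31.8 kHz mod fs = 7.8 kHz.
7.8 kHz > fs/2 = 4 kHz, folds to fs − 7.8 kHz = 0.2 kHz.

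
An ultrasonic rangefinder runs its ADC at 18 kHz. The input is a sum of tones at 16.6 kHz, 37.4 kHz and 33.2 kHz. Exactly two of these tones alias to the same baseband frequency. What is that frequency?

1.4 kHz

fs/2 = 9 kHz.
16.6 kHz > fs/2 = 9 kHz, folds to fs − 16.6 kHz = 1.4 kHz.
37.4 kHz mod fs = 1.4 kHz.
1.4 kHz ≤ fs/2 = 9 kHz, appears at 1.4 kHz.
33.2 kHz mod fs = 15.2 kHz.
15.2 kHz > fs/2 = 9 kHz, folds to fs − 15.2 kHz = 2.8 kHz.
16.6 kHz and 37.4 kHz both map to 1.4 kHz.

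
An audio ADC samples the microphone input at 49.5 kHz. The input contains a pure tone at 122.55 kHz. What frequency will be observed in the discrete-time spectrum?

122.55 kHz mod fs = 23.55 kHz.
23.55 kHz ≤ fs/2 = 24.75 kHz, appears at 23.55 kHz.

23.55 kHz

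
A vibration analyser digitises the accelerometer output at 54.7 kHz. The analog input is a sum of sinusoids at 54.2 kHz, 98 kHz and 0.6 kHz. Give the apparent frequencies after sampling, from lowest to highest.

0.5 kHz, 0.6 kHz, 11.4 kHz

fs/2 = 27.35 kHz.
54.2 kHz > fs/2 = 27.35 kHz, folds to fs − 54.2 kHz = 0.5 kHz.
98 kHz mod fs = 43.3 kHz.
43.3 kHz > fs/2 = 27.35 kHz, folds to fs − 43.3 kHz = 11.4 kHz.
0.6 kHz ≤ fs/2 = 27.35 kHz, passes unchanged.
Distinct values: {0.5 kHz, 0.6 kHz, 11.4 kHz}.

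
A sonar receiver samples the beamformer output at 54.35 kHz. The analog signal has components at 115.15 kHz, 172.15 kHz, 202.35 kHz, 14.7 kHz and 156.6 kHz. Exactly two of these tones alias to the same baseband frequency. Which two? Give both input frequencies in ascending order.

fs/2 = 27.175 kHz.
115.15 kHz mod fs = 6.45 kHz.
6.45 kHz ≤ fs/2 = 27.175 kHz, appears at 6.45 kHz.
172.15 kHz mod fs = 9.1 kHz.
9.1 kHz ≤ fs/2 = 27.175 kHz, appears at 9.1 kHz.
202.35 kHz mod fs = 39.3 kHz.
39.3 kHz > fs/2 = 27.175 kHz, folds to fs − 39.3 kHz = 15.05 kHz.
14.7 kHz ≤ fs/2 = 27.175 kHz, passes unchanged.
156.6 kHz mod fs = 47.9 kHz.
47.9 kHz > fs/2 = 27.175 kHz, folds to fs − 47.9 kHz = 6.45 kHz.
115.15 kHz and 156.6 kHz both map to 6.45 kHz.

115.15 kHz, 156.6 kHz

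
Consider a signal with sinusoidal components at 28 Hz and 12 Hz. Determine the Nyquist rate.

56 Hz

Highest-frequency component: 28 Hz.
Nyquist rate = 2 × 28 Hz = 56 Hz.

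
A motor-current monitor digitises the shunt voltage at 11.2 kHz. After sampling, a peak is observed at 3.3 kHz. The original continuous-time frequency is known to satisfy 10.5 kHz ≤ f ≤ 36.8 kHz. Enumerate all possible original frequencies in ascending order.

14.5 kHz, 19.1 kHz, 25.7 kHz, 30.3 kHz

Frequencies that alias to 3.3 kHz are k·fs ± 3.3 kHz for integer k ≥ 0.
k=0: 3.3 kHz.
k=1: 7.9 kHz, 14.5 kHz.
k=2: 19.1 kHz, 25.7 kHz.
k=3: 30.3 kHz, 36.9 kHz.
k=4: 41.5 kHz, 48.1 kHz.
Within [10.5 kHz, 36.8 kHz]: 14.5 kHz, 19.1 kHz, 25.7 kHz, 30.3 kHz.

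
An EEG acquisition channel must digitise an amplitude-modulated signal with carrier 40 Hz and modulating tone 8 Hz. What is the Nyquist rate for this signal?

AM sidebands sit at fc ± fm = 32 Hz and 48 Hz.
Highest-frequency component: 48 Hz.
Nyquist rate = 2 × 48 Hz = 96 Hz.

96 Hz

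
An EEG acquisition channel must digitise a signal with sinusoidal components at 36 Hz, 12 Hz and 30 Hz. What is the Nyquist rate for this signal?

Highest-frequency component: 36 Hz.
Nyquist rate = 2 × 36 Hz = 72 Hz.

72 Hz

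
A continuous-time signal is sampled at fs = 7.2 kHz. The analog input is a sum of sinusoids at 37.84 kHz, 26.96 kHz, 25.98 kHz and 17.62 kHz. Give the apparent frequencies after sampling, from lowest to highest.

1.84 kHz, 2.82 kHz, 3.22 kHz

fs/2 = 3.6 kHz.
37.84 kHz mod fs = 1.84 kHz.
1.84 kHz ≤ fs/2 = 3.6 kHz, appears at 1.84 kHz.
26.96 kHz mod fs = 5.36 kHz.
5.36 kHz > fs/2 = 3.6 kHz, folds to fs − 5.36 kHz = 1.84 kHz.
25.98 kHz mod fs = 4.38 kHz.
4.38 kHz > fs/2 = 3.6 kHz, folds to fs − 4.38 kHz = 2.82 kHz.
17.62 kHz mod fs = 3.22 kHz.
3.22 kHz ≤ fs/2 = 3.6 kHz, appears at 3.22 kHz.
Distinct values: {1.84 kHz, 2.82 kHz, 3.22 kHz}.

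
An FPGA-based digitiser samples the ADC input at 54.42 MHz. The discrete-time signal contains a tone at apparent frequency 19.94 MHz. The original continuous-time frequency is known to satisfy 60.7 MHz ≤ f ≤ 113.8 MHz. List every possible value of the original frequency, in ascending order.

Frequencies that alias to 19.94 MHz are k·fs ± 19.94 MHz for integer k ≥ 0.
k=0: 19.94 MHz.
k=1: 34.48 MHz, 74.36 MHz.
k=2: 88.9 MHz, 128.78 MHz.
k=3: 143.32 MHz, 183.2 MHz.
Within [60.7 MHz, 113.8 MHz]: 74.36 MHz, 88.9 MHz.

74.36 MHz, 88.9 MHz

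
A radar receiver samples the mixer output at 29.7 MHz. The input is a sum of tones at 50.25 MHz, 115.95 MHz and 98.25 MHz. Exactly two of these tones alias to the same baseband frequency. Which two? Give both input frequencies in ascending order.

fs/2 = 14.85 MHz.
50.25 MHz mod fs = 20.55 MHz.
20.55 MHz > fs/2 = 14.85 MHz, folds to fs − 20.55 MHz = 9.15 MHz.
115.95 MHz mod fs = 26.85 MHz.
26.85 MHz > fs/2 = 14.85 MHz, folds to fs − 26.85 MHz = 2.85 MHz.
98.25 MHz mod fs = 9.15 MHz.
9.15 MHz ≤ fs/2 = 14.85 MHz, appears at 9.15 MHz.
50.25 MHz and 98.25 MHz both map to 9.15 MHz.

50.25 MHz, 98.25 MHz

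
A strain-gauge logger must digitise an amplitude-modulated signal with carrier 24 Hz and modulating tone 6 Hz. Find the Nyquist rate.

AM sidebands sit at fc ± fm = 18 Hz and 30 Hz.
Highest-frequency component: 30 Hz.
Nyquist rate = 2 × 30 Hz = 60 Hz.

60 Hz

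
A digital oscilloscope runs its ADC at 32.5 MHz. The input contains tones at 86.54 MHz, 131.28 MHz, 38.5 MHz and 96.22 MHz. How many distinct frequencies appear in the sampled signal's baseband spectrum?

3

fs/2 = 16.25 MHz.
86.54 MHz mod fs = 21.54 MHz.
21.54 MHz > fs/2 = 16.25 MHz, folds to fs − 21.54 MHz = 10.96 MHz.
131.28 MHz mod fs = 1.28 MHz.
1.28 MHz ≤ fs/2 = 16.25 MHz, appears at 1.28 MHz.
38.5 MHz mod fs = 6 MHz.
6 MHz ≤ fs/2 = 16.25 MHz, appears at 6 MHz.
96.22 MHz mod fs = 31.22 MHz.
31.22 MHz > fs/2 = 16.25 MHz, folds to fs − 31.22 MHz = 1.28 MHz.
Distinct values: {1.28 MHz, 6 MHz, 10.96 MHz} → 3.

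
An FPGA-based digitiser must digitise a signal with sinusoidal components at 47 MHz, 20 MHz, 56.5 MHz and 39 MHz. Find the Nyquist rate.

Highest-frequency component: 56.5 MHz.
Nyquist rate = 2 × 56.5 MHz = 113 MHz.

113 MHz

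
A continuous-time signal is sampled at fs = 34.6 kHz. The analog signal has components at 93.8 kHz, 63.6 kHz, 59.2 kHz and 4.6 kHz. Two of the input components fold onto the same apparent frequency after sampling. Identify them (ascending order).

fs/2 = 17.3 kHz.
93.8 kHz mod fs = 24.6 kHz.
24.6 kHz > fs/2 = 17.3 kHz, folds to fs − 24.6 kHz = 10 kHz.
63.6 kHz mod fs = 29 kHz.
29 kHz > fs/2 = 17.3 kHz, folds to fs − 29 kHz = 5.6 kHz.
59.2 kHz mod fs = 24.6 kHz.
24.6 kHz > fs/2 = 17.3 kHz, folds to fs − 24.6 kHz = 10 kHz.
4.6 kHz ≤ fs/2 = 17.3 kHz, passes unchanged.
59.2 kHz and 93.8 kHz both map to 10 kHz.

59.2 kHz, 93.8 kHz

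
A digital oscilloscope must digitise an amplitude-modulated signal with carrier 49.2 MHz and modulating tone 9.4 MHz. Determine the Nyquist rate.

117.2 MHz

AM sidebands sit at fc ± fm = 39.8 MHz and 58.6 MHz.
Highest-frequency component: 58.6 MHz.
Nyquist rate = 2 × 58.6 MHz = 117.2 MHz.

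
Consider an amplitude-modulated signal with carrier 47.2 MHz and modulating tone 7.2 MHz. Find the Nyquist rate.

AM sidebands sit at fc ± fm = 40 MHz and 54.4 MHz.
Highest-frequency component: 54.4 MHz.
Nyquist rate = 2 × 54.4 MHz = 108.8 MHz.

108.8 MHz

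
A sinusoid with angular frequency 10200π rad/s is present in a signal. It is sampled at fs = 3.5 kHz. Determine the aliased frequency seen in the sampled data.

1.6 kHz

ω = 10200π rad/s → f = ω/(2π) = 5100 Hz = 5.1 kHz.
5.1 kHz mod fs = 1.6 kHz.
1.6 kHz ≤ fs/2 = 1.75 kHz, appears at 1.6 kHz.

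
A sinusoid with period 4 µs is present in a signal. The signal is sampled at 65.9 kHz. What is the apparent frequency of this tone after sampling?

T = 4 µs → f = 1/T = 250 kHz.
250 kHz mod fs = 52.3 kHz.
52.3 kHz > fs/2 = 32.95 kHz, folds to fs − 52.3 kHz = 13.6 kHz.

13.6 kHz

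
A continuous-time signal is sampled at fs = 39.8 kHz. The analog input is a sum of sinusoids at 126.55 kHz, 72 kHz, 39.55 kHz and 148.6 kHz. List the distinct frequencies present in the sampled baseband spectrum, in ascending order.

fs/2 = 19.9 kHz.
126.55 kHz mod fs = 7.15 kHz.
7.15 kHz ≤ fs/2 = 19.9 kHz, appears at 7.15 kHz.
72 kHz mod fs = 32.2 kHz.
32.2 kHz > fs/2 = 19.9 kHz, folds to fs − 32.2 kHz = 7.6 kHz.
39.55 kHz > fs/2 = 19.9 kHz, folds to fs − 39.55 kHz = 0.25 kHz.
148.6 kHz mod fs = 29.2 kHz.
29.2 kHz > fs/2 = 19.9 kHz, folds to fs − 29.2 kHz = 10.6 kHz.
Distinct values: {0.25 kHz, 7.15 kHz, 7.6 kHz, 10.6 kHz}.

0.25 kHz, 7.15 kHz, 7.6 kHz, 10.6 kHz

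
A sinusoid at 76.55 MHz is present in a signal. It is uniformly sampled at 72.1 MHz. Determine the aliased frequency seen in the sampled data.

4.45 MHz

76.55 MHz mod fs = 4.45 MHz.
4.45 MHz ≤ fs/2 = 36.05 MHz, appears at 4.45 MHz.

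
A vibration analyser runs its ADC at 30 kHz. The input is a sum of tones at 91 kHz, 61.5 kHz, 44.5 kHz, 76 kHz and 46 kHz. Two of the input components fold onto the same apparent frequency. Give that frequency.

fs/2 = 15 kHz.
91 kHz mod fs = 1 kHz.
1 kHz ≤ fs/2 = 15 kHz, appears at 1 kHz.
61.5 kHz mod fs = 1.5 kHz.
1.5 kHz ≤ fs/2 = 15 kHz, appears at 1.5 kHz.
44.5 kHz mod fs = 14.5 kHz.
14.5 kHz ≤ fs/2 = 15 kHz, appears at 14.5 kHz.
76 kHz mod fs = 16 kHz.
16 kHz > fs/2 = 15 kHz, folds to fs − 16 kHz = 14 kHz.
46 kHz mod fs = 16 kHz.
16 kHz > fs/2 = 15 kHz, folds to fs − 16 kHz = 14 kHz.
46 kHz and 76 kHz both map to 14 kHz.

14 kHz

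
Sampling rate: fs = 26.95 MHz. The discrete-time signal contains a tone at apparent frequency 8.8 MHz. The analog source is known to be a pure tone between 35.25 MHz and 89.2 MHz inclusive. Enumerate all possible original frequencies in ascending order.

35.75 MHz, 45.1 MHz, 62.7 MHz, 72.05 MHz

Frequencies that alias to 8.8 MHz are k·fs ± 8.8 MHz for integer k ≥ 0.
k=0: 8.8 MHz.
k=1: 18.15 MHz, 35.75 MHz.
k=2: 45.1 MHz, 62.7 MHz.
k=3: 72.05 MHz, 89.65 MHz.
k=4: 99 MHz, 116.6 MHz.
Within [35.25 MHz, 89.2 MHz]: 35.75 MHz, 45.1 MHz, 62.7 MHz, 72.05 MHz.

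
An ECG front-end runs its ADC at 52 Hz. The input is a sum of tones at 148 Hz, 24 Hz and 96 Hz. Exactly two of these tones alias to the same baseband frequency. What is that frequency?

8 Hz

fs/2 = 26 Hz.
148 Hz mod fs = 44 Hz.
44 Hz > fs/2 = 26 Hz, folds to fs − 44 Hz = 8 Hz.
24 Hz ≤ fs/2 = 26 Hz, passes unchanged.
96 Hz mod fs = 44 Hz.
44 Hz > fs/2 = 26 Hz, folds to fs − 44 Hz = 8 Hz.
96 Hz and 148 Hz both map to 8 Hz.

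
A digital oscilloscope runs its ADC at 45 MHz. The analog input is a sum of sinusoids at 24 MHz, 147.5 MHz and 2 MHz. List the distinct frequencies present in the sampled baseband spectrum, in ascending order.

2 MHz, 12.5 MHz, 21 MHz

fs/2 = 22.5 MHz.
24 MHz > fs/2 = 22.5 MHz, folds to fs − 24 MHz = 21 MHz.
147.5 MHz mod fs = 12.5 MHz.
12.5 MHz ≤ fs/2 = 22.5 MHz, appears at 12.5 MHz.
2 MHz ≤ fs/2 = 22.5 MHz, passes unchanged.
Distinct values: {2 MHz, 12.5 MHz, 21 MHz}.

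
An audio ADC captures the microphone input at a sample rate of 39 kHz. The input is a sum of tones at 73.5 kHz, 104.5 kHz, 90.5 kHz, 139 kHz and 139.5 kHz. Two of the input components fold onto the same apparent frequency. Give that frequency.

fs/2 = 19.5 kHz.
73.5 kHz mod fs = 34.5 kHz.
34.5 kHz > fs/2 = 19.5 kHz, folds to fs − 34.5 kHz = 4.5 kHz.
104.5 kHz mod fs = 26.5 kHz.
26.5 kHz > fs/2 = 19.5 kHz, folds to fs − 26.5 kHz = 12.5 kHz.
90.5 kHz mod fs = 12.5 kHz.
12.5 kHz ≤ fs/2 = 19.5 kHz, appears at 12.5 kHz.
139 kHz mod fs = 22 kHz.
22 kHz > fs/2 = 19.5 kHz, folds to fs − 22 kHz = 17 kHz.
139.5 kHz mod fs = 22.5 kHz.
22.5 kHz > fs/2 = 19.5 kHz, folds to fs − 22.5 kHz = 16.5 kHz.
90.5 kHz and 104.5 kHz both map to 12.5 kHz.

12.5 kHz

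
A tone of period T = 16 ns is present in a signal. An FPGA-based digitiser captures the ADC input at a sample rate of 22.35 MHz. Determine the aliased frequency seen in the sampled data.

T = 16 ns → f = 1/T = 62.5 MHz.
62.5 MHz mod fs = 17.8 MHz.
17.8 MHz > fs/2 = 11.175 MHz, folds to fs − 17.8 MHz = 4.55 MHz.

4.55 MHz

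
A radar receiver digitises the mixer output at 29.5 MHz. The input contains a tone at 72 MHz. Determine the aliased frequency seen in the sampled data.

72 MHz mod fs = 13 MHz.
13 MHz ≤ fs/2 = 14.75 MHz, appears at 13 MHz.

13 MHz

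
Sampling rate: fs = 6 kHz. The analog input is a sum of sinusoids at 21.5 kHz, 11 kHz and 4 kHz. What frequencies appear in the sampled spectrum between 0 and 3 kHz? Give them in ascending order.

fs/2 = 3 kHz.
21.5 kHz mod fs = 3.5 kHz.
3.5 kHz > fs/2 = 3 kHz, folds to fs − 3.5 kHz = 2.5 kHz.
11 kHz mod fs = 5 kHz.
5 kHz > fs/2 = 3 kHz, folds to fs − 5 kHz = 1 kHz.
4 kHz > fs/2 = 3 kHz, folds to fs − 4 kHz = 2 kHz.
Distinct values: {1 kHz, 2 kHz, 2.5 kHz}.

1 kHz, 2 kHz, 2.5 kHz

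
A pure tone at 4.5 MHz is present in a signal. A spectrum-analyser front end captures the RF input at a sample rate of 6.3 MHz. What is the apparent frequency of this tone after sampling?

4.5 MHz > fs/2 = 3.15 MHz, folds to fs − 4.5 MHz = 1.8 MHz.

1.8 MHz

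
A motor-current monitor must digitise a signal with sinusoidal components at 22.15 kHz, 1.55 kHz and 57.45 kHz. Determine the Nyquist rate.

114.9 kHz

Highest-frequency component: 57.45 kHz.
Nyquist rate = 2 × 57.45 kHz = 114.9 kHz.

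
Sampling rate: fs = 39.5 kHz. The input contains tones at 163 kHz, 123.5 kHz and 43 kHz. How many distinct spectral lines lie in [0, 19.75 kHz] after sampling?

fs/2 = 19.75 kHz.
163 kHz mod fs = 5 kHz.
5 kHz ≤ fs/2 = 19.75 kHz, appears at 5 kHz.
123.5 kHz mod fs = 5 kHz.
5 kHz ≤ fs/2 = 19.75 kHz, appears at 5 kHz.
43 kHz mod fs = 3.5 kHz.
3.5 kHz ≤ fs/2 = 19.75 kHz, appears at 3.5 kHz.
Distinct values: {3.5 kHz, 5 kHz} → 2.

2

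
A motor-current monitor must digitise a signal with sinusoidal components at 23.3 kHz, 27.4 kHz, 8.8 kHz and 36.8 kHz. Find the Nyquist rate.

Highest-frequency component: 36.8 kHz.
Nyquist rate = 2 × 36.8 kHz = 73.6 kHz.

73.6 kHz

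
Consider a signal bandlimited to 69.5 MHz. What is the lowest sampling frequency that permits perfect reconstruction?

139 MHz

Nyquist rate = 2 × 69.5 MHz = 139 MHz.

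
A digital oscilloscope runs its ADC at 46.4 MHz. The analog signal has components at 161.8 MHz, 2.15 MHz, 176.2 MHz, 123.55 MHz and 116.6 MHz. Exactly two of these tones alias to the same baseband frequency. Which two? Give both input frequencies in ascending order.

116.6 MHz, 161.8 MHz

fs/2 = 23.2 MHz.
161.8 MHz mod fs = 22.6 MHz.
22.6 MHz ≤ fs/2 = 23.2 MHz, appears at 22.6 MHz.
2.15 MHz ≤ fs/2 = 23.2 MHz, passes unchanged.
176.2 MHz mod fs = 37 MHz.
37 MHz > fs/2 = 23.2 MHz, folds to fs − 37 MHz = 9.4 MHz.
123.55 MHz mod fs = 30.75 MHz.
30.75 MHz > fs/2 = 23.2 MHz, folds to fs − 30.75 MHz = 15.65 MHz.
116.6 MHz mod fs = 23.8 MHz.
23.8 MHz > fs/2 = 23.2 MHz, folds to fs − 23.8 MHz = 22.6 MHz.
116.6 MHz and 161.8 MHz both map to 22.6 MHz.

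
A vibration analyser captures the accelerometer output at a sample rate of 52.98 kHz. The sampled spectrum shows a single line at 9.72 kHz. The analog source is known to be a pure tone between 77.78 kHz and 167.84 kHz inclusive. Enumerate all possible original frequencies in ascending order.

96.24 kHz, 115.68 kHz, 149.22 kHz

Frequencies that alias to 9.72 kHz are k·fs ± 9.72 kHz for integer k ≥ 0.
k=0: 9.72 kHz.
k=1: 43.26 kHz, 62.7 kHz.
k=2: 96.24 kHz, 115.68 kHz.
k=3: 149.22 kHz, 168.66 kHz.
k=4: 202.2 kHz, 221.64 kHz.
Within [77.78 kHz, 167.84 kHz]: 96.24 kHz, 115.68 kHz, 149.22 kHz.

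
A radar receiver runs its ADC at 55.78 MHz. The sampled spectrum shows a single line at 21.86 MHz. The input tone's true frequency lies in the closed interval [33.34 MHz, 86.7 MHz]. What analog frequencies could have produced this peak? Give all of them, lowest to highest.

33.92 MHz, 77.64 MHz

Frequencies that alias to 21.86 MHz are k·fs ± 21.86 MHz for integer k ≥ 0.
k=0: 21.86 MHz.
k=1: 33.92 MHz, 77.64 MHz.
k=2: 89.7 MHz, 133.42 MHz.
Within [33.34 MHz, 86.7 MHz]: 33.92 MHz, 77.64 MHz.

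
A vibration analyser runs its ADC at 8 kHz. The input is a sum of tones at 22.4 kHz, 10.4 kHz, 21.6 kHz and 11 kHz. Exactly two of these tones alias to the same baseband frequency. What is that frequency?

2.4 kHz

fs/2 = 4 kHz.
22.4 kHz mod fs = 6.4 kHz.
6.4 kHz > fs/2 = 4 kHz, folds to fs − 6.4 kHz = 1.6 kHz.
10.4 kHz mod fs = 2.4 kHz.
2.4 kHz ≤ fs/2 = 4 kHz, appears at 2.4 kHz.
21.6 kHz mod fs = 5.6 kHz.
5.6 kHz > fs/2 = 4 kHz, folds to fs − 5.6 kHz = 2.4 kHz.
11 kHz mod fs = 3 kHz.
3 kHz ≤ fs/2 = 4 kHz, appears at 3 kHz.
10.4 kHz and 21.6 kHz both map to 2.4 kHz.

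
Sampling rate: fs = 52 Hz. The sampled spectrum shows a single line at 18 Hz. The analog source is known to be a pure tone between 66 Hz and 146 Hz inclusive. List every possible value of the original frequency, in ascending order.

70 Hz, 86 Hz, 122 Hz, 138 Hz

Frequencies that alias to 18 Hz are k·fs ± 18 Hz for integer k ≥ 0.
k=0: 18 Hz.
k=1: 34 Hz, 70 Hz.
k=2: 86 Hz, 122 Hz.
k=3: 138 Hz, 174 Hz.
k=4: 190 Hz, 226 Hz.
Within [66 Hz, 146 Hz]: 70 Hz, 86 Hz, 122 Hz, 138 Hz.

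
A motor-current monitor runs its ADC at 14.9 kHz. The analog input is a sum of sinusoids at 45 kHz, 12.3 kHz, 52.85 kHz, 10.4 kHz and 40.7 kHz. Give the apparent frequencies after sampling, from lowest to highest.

fs/2 = 7.45 kHz.
45 kHz mod fs = 0.3 kHz.
0.3 kHz ≤ fs/2 = 7.45 kHz, appears at 0.3 kHz.
12.3 kHz > fs/2 = 7.45 kHz, folds to fs − 12.3 kHz = 2.6 kHz.
52.85 kHz mod fs = 8.15 kHz.
8.15 kHz > fs/2 = 7.45 kHz, folds to fs − 8.15 kHz = 6.75 kHz.
10.4 kHz > fs/2 = 7.45 kHz, folds to fs − 10.4 kHz = 4.5 kHz.
40.7 kHz mod fs = 10.9 kHz.
10.9 kHz > fs/2 = 7.45 kHz, folds to fs − 10.9 kHz = 4 kHz.
Distinct values: {0.3 kHz, 2.6 kHz, 4 kHz, 4.5 kHz, 6.75 kHz}.

0.3 kHz, 2.6 kHz, 4 kHz, 4.5 kHz, 6.75 kHz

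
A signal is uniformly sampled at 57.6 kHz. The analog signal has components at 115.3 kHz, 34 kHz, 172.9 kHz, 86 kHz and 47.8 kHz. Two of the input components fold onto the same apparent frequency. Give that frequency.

fs/2 = 28.8 kHz.
115.3 kHz mod fs = 0.1 kHz.
0.1 kHz ≤ fs/2 = 28.8 kHz, appears at 0.1 kHz.
34 kHz > fs/2 = 28.8 kHz, folds to fs − 34 kHz = 23.6 kHz.
172.9 kHz mod fs = 0.1 kHz.
0.1 kHz ≤ fs/2 = 28.8 kHz, appears at 0.1 kHz.
86 kHz mod fs = 28.4 kHz.
28.4 kHz ≤ fs/2 = 28.8 kHz, appears at 28.4 kHz.
47.8 kHz > fs/2 = 28.8 kHz, folds to fs − 47.8 kHz = 9.8 kHz.
115.3 kHz and 172.9 kHz both map to 0.1 kHz.

0.1 kHz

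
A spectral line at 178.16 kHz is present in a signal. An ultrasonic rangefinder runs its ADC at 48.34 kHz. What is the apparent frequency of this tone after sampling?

15.2 kHz

178.16 kHz mod fs = 33.14 kHz.
33.14 kHz > fs/2 = 24.17 kHz, folds to fs − 33.14 kHz = 15.2 kHz.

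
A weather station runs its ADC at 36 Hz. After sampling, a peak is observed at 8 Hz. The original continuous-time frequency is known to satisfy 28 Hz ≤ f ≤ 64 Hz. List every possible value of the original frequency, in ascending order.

Frequencies that alias to 8 Hz are k·fs ± 8 Hz for integer k ≥ 0.
k=0: 8 Hz.
k=1: 28 Hz, 44 Hz.
k=2: 64 Hz, 80 Hz.
k=3: 100 Hz, 116 Hz.
Within [28 Hz, 64 Hz]: 28 Hz, 44 Hz, 64 Hz.

28 Hz, 44 Hz, 64 Hz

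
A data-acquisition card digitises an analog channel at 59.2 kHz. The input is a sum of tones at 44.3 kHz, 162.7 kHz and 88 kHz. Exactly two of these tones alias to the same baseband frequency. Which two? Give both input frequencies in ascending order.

fs/2 = 29.6 kHz.
44.3 kHz > fs/2 = 29.6 kHz, folds to fs − 44.3 kHz = 14.9 kHz.
162.7 kHz mod fs = 44.3 kHz.
44.3 kHz > fs/2 = 29.6 kHz, folds to fs − 44.3 kHz = 14.9 kHz.
88 kHz mod fs = 28.8 kHz.
28.8 kHz ≤ fs/2 = 29.6 kHz, appears at 28.8 kHz.
44.3 kHz and 162.7 kHz both map to 14.9 kHz.

44.3 kHz, 162.7 kHz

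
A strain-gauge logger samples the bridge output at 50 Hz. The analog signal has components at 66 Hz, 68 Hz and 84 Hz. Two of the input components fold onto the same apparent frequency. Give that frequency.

16 Hz

fs/2 = 25 Hz.
66 Hz mod fs = 16 Hz.
16 Hz ≤ fs/2 = 25 Hz, appears at 16 Hz.
68 Hz mod fs = 18 Hz.
18 Hz ≤ fs/2 = 25 Hz, appears at 18 Hz.
84 Hz mod fs = 34 Hz.
34 Hz > fs/2 = 25 Hz, folds to fs − 34 Hz = 16 Hz.
66 Hz and 84 Hz both map to 16 Hz.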